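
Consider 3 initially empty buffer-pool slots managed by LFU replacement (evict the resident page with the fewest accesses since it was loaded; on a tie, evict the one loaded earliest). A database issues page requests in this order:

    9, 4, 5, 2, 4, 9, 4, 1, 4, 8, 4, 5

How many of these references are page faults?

9 -> miss, frames {9}
4 -> miss, frames {9,4}
5 -> miss, frames {9,4,5}
2 -> miss, evict 9, frames {4,5,2}
4 -> hit
9 -> miss, evict 5, frames {4,2,9}
4 -> hit
1 -> miss, evict 2, frames {4,9,1}
4 -> hit
8 -> miss, evict 9, frames {4,1,8}
4 -> hit
5 -> miss, evict 1, frames {4,8,5}
Page faults: 8.

8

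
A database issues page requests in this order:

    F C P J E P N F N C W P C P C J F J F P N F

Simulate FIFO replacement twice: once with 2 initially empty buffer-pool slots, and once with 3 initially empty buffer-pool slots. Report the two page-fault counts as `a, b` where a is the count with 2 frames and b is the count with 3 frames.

2 frames: F F F F F F F F . F F F F . . F F . . F F F → 17 faults.
3 frames: F F F F F . F F . F F F . . . F F . . . F . → 13 faults.
13 < 17: adding a frame reduced faults, as is typical.

17, 13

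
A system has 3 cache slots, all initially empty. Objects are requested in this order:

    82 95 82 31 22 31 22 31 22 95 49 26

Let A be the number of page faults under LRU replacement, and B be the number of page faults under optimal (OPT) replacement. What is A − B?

Under LRU: F F . F F . . . . F F F → 7 faults.
Under OPT: F F . F F . . . . . F F → 6 faults.
A − B = 7 − 6 = 1.

1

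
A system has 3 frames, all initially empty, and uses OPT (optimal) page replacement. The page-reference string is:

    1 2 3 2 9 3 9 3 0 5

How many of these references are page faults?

6

1: fault, frames (1)
2: fault, frames (1 2)
3: fault, frames (1 2 3)
2: hit
9: fault, evict 2, frames (1 3 9)
3: hit
9: hit
3: hit
0: fault, evict 9, frames (1 3 0)
5: fault, evict 0, frames (1 3 5)
Page faults: 6.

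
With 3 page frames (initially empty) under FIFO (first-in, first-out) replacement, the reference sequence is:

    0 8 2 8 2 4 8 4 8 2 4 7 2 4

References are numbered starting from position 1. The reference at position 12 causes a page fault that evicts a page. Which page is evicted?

8

pos 1: 0 → fault, frames (0)
pos 2: 8 → fault, frames (0 8)
pos 3: 2 → fault, frames (0 8 2)
pos 4: 8 → hit
pos 5: 2 → hit
pos 6: 4 → fault, evict 0, frames (8 2 4)
pos 7: 8 → hit
pos 8: 4 → hit
pos 9: 8 → hit
pos 10: 2 → hit
pos 11: 4 → hit
pos 12: 7 → fault, evict 8, frames (2 4 7)
At position 12, page 8 is evicted.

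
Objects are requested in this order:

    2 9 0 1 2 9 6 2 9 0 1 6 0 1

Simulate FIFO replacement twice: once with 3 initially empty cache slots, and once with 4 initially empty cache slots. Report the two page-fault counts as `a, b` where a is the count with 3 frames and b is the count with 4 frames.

3 frames: F F F F F F F . . F F . . . → 9 faults.
4 frames: F F F F . . F F F F F F . . → 10 faults.
10 > 9: adding a frame increased faults — Belady's anomaly.

9, 10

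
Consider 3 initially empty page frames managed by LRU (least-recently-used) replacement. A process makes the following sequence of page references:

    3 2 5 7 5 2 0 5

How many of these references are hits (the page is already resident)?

3

3 -> fault, frames {3}
2 -> fault, frames {3,2}
5 -> fault, frames {3,2,5}
7 -> fault, evict 3, frames {2,5,7}
5 -> hit
2 -> hit
0 -> fault, evict 7, frames {5,2,0}
5 -> hit
Hits: 3.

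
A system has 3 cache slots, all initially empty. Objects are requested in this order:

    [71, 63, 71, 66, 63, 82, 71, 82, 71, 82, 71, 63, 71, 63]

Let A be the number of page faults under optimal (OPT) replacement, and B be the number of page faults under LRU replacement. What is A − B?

-1

Under OPT: F F . F . F . . . . . . . . → 4 faults.
Under LRU: F F . F . F F . . . . . . . → 5 faults.
A − B = 4 − 5 = -1.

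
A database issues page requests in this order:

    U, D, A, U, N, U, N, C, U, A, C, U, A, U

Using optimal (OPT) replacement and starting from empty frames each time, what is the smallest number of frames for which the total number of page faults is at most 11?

f=1: 14 faults
f=2: 7 faults
f=3: 5 faults
f=4: 5 faults
f=5: 5 faults
Smallest f with faults ≤ 11 is 2.

2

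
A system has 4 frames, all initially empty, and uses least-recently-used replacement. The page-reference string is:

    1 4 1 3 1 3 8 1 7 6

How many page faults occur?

1 -> miss, frames (1)
4 -> miss, frames (1 4)
1 -> hit
3 -> miss, frames (4 1 3)
1 -> hit
3 -> hit
8 -> miss, frames (4 1 3 8)
1 -> hit
7 -> miss, evict 4, frames (3 8 1 7)
6 -> miss, evict 3, frames (8 1 7 6)
Page faults: 6.

6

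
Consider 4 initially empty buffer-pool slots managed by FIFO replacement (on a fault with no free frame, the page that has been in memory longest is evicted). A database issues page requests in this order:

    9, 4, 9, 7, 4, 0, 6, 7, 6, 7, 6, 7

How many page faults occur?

5

9 -> fault, frames {9}
4 -> fault, frames {9,4}
9 -> hit
7 -> fault, frames {9,4,7}
4 -> hit
0 -> fault, frames {9,4,7,0}
6 -> fault, evict 9, frames {4,7,0,6}
7 -> hit
6 -> hit
7 -> hit
6 -> hit
7 -> hit
Page faults: 5.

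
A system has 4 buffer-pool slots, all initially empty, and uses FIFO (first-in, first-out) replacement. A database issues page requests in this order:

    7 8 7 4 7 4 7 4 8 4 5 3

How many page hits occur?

7 → fault, frames (7)
8 → fault, frames (7 8)
7 → hit
4 → fault, frames (7 8 4)
7 → hit
4 → hit
7 → hit
4 → hit
8 → hit
4 → hit
5 → fault, frames (7 8 4 5)
3 → fault, evict 7, frames (8 4 5 3)
Hits: 7.

7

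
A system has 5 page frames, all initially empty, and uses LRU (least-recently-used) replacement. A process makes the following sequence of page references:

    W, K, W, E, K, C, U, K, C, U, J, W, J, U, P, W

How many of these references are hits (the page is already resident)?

W: miss, frames (W)
K: miss, frames (W K)
W: hit
E: miss, frames (K W E)
K: hit
C: miss, frames (W E K C)
U: miss, frames (W E K C U)
K: hit
C: hit
U: hit
J: miss, evict W, frames (E K C U J)
W: miss, evict E, frames (K C U J W)
J: hit
U: hit
P: miss, evict K, frames (C W J U P)
W: hit
Hits: 8.

8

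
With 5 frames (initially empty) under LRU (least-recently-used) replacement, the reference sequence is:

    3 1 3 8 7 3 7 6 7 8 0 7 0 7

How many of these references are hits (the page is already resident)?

3: fault, frames {3}
1: fault, frames {3,1}
3: hit
8: fault, frames {1,3,8}
7: fault, frames {1,3,8,7}
3: hit
7: hit
6: fault, frames {1,8,3,7,6}
7: hit
8: hit
0: fault, evict 1, frames {3,6,7,8,0}
7: hit
0: hit
7: hit
Hits: 8.

8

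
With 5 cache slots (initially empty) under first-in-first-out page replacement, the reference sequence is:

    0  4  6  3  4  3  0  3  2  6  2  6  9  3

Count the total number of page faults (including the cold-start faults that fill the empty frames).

0: miss, frames [0]
4: miss, frames [0, 4]
6: miss, frames [0, 4, 6]
3: miss, frames [0, 4, 6, 3]
4: hit
3: hit
0: hit
3: hit
2: miss, frames [0, 4, 6, 3, 2]
6: hit
2: hit
6: hit
9: miss, evict 0, frames [4, 6, 3, 2, 9]
3: hit
Page faults: 6.

6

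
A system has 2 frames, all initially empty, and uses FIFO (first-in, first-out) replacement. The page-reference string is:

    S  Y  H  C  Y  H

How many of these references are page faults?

S: fault, frames {S}
Y: fault, frames {S,Y}
H: fault, evict S, frames {Y,H}
C: fault, evict Y, frames {H,C}
Y: fault, evict H, frames {C,Y}
H: fault, evict C, frames {Y,H}
Page faults: 6.

6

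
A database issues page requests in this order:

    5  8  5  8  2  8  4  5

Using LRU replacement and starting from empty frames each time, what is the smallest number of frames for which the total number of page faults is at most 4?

f=1: 8 faults
f=2: 5 faults
f=3: 5 faults
f=4: 4 faults
Smallest f with faults ≤ 4 is 4.

4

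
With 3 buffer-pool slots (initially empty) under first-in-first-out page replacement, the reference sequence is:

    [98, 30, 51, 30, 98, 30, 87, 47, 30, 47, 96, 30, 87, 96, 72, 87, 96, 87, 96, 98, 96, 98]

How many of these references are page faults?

11

98 → fault, frames {98}
30 → fault, frames {98,30}
51 → fault, frames {98,30,51}
30 → hit
98 → hit
30 → hit
87 → fault, evict 98, frames {30,51,87}
47 → fault, evict 30, frames {51,87,47}
30 → fault, evict 51, frames {87,47,30}
47 → hit
96 → fault, evict 87, frames {47,30,96}
30 → hit
87 → fault, evict 47, frames {30,96,87}
96 → hit
72 → fault, evict 30, frames {96,87,72}
87 → hit
96 → hit
87 → hit
96 → hit
98 → fault, evict 96, frames {87,72,98}
96 → fault, evict 87, frames {72,98,96}
98 → hit
Page faults: 11.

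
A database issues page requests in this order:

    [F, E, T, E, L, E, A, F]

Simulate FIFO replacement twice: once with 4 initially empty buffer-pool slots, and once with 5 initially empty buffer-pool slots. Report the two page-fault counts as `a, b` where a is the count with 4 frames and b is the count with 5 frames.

4 frames: F F F . F . F F → 6 faults.
5 frames: F F F . F . F . → 5 faults.
5 < 6: adding a frame reduced faults, as is typical.

6, 5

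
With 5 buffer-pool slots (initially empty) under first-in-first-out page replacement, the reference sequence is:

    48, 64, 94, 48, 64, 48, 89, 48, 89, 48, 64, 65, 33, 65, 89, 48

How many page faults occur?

7

48 -> fault, frames [48]
64 -> fault, frames [48, 64]
94 -> fault, frames [48, 64, 94]
48 -> hit
64 -> hit
48 -> hit
89 -> fault, frames [48, 64, 94, 89]
48 -> hit
89 -> hit
48 -> hit
64 -> hit
65 -> fault, frames [48, 64, 94, 89, 65]
33 -> fault, evict 48, frames [64, 94, 89, 65, 33]
65 -> hit
89 -> hit
48 -> fault, evict 64, frames [94, 89, 65, 33, 48]
Page faults: 7.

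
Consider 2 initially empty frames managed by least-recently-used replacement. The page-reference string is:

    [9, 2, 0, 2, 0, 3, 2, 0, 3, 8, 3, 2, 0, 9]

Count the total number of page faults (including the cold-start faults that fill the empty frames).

9 -> miss, frames [9]
2 -> miss, frames [9, 2]
0 -> miss, evict 9, frames [2, 0]
2 -> hit
0 -> hit
3 -> miss, evict 2, frames [0, 3]
2 -> miss, evict 0, frames [3, 2]
0 -> miss, evict 3, frames [2, 0]
3 -> miss, evict 2, frames [0, 3]
8 -> miss, evict 0, frames [3, 8]
3 -> hit
2 -> miss, evict 8, frames [3, 2]
0 -> miss, evict 3, frames [2, 0]
9 -> miss, evict 2, frames [0, 9]
Page faults: 11.

11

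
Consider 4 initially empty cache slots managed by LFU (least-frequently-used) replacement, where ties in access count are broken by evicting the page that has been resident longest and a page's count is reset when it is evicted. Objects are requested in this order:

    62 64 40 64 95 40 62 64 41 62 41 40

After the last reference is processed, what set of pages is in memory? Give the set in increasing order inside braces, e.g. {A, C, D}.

{40, 41, 62, 64}

62 -> fault, frames (62)
64 -> fault, frames (62 64)
40 -> fault, frames (62 64 40)
64 -> hit
95 -> fault, frames (62 64 40 95)
40 -> hit
62 -> hit
64 -> hit
41 -> fault, evict 95, frames (62 64 40 41)
62 -> hit
41 -> hit
40 -> hit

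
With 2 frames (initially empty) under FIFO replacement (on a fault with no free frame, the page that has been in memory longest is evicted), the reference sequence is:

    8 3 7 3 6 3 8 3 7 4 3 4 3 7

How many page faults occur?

8: miss, frames {8}
3: miss, frames {8,3}
7: miss, evict 8, frames {3,7}
3: hit
6: miss, evict 3, frames {7,6}
3: miss, evict 7, frames {6,3}
8: miss, evict 6, frames {3,8}
3: hit
7: miss, evict 3, frames {8,7}
4: miss, evict 8, frames {7,4}
3: miss, evict 7, frames {4,3}
4: hit
3: hit
7: miss, evict 4, frames {3,7}
Page faults: 10.

10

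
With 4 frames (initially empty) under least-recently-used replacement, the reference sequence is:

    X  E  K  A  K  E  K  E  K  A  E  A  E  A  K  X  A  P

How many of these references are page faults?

X -> miss, frames (X)
E -> miss, frames (X E)
K -> miss, frames (X E K)
A -> miss, frames (X E K A)
K -> hit
E -> hit
K -> hit
E -> hit
K -> hit
A -> hit
E -> hit
A -> hit
E -> hit
A -> hit
K -> hit
X -> hit
A -> hit
P -> miss, evict E, frames (K X A P)
Page faults: 5.

5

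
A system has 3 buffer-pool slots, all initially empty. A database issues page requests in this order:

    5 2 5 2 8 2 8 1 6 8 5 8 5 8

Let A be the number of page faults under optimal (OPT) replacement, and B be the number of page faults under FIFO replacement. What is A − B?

-2

Under OPT: F F . . F . . F F . . . . . → 5 faults.
Under FIFO: F F . . F . . F F . F F . . → 7 faults.
A − B = 5 − 7 = -2.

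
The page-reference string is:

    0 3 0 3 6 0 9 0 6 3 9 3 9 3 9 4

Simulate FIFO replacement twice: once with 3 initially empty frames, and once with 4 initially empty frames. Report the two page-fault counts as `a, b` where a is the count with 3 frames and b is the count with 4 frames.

3 frames: F F . . F . F F . F . . . . . F → 7 faults.
4 frames: F F . . F . F . . . . . . . . F → 5 faults.
5 < 7: adding a frame reduced faults, as is typical.

7, 5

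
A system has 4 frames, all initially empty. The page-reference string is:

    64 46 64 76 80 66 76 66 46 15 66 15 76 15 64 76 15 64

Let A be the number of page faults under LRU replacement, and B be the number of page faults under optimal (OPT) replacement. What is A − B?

2

Under LRU: F F . F F F . . F F . . . . F . . . → 8 faults.
Under OPT: F F . F F F . . . F . . . . . . . . → 6 faults.
A − B = 8 − 6 = 2.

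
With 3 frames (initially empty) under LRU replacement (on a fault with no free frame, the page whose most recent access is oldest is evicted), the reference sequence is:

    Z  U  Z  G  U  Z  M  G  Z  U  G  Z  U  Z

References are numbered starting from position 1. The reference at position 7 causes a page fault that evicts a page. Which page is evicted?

pos 1: Z -> miss, frames [Z]
pos 2: U -> miss, frames [Z, U]
pos 3: Z -> hit
pos 4: G -> miss, frames [U, Z, G]
pos 5: U -> hit
pos 6: Z -> hit
pos 7: M -> miss, evict G, frames [U, Z, M]
At position 7, page G is evicted.

G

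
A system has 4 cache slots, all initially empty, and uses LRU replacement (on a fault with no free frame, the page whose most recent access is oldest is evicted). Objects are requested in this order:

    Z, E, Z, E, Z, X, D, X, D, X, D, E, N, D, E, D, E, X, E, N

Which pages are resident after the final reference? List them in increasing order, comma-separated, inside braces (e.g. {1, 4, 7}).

Z -> miss, frames [Z]
E -> miss, frames [Z, E]
Z -> hit
E -> hit
Z -> hit
X -> miss, frames [E, Z, X]
D -> miss, frames [E, Z, X, D]
X -> hit
D -> hit
X -> hit
D -> hit
E -> hit
N -> miss, evict Z, frames [X, D, E, N]
D -> hit
E -> hit
D -> hit
E -> hit
X -> hit
E -> hit
N -> hit

{D, E, N, X}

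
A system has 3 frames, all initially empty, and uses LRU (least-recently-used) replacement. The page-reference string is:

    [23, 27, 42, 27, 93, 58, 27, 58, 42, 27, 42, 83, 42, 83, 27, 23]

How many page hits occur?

8

23 → miss, frames [23]
27 → miss, frames [23, 27]
42 → miss, frames [23, 27, 42]
27 → hit
93 → miss, evict 23, frames [42, 27, 93]
58 → miss, evict 42, frames [27, 93, 58]
27 → hit
58 → hit
42 → miss, evict 93, frames [27, 58, 42]
27 → hit
42 → hit
83 → miss, evict 58, frames [27, 42, 83]
42 → hit
83 → hit
27 → hit
23 → miss, evict 42, frames [83, 27, 23]
Hits: 8.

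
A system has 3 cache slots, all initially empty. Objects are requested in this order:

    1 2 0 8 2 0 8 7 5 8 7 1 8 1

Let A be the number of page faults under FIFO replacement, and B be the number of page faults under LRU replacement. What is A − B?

1

Under FIFO: F F F F . . . F F . . F F . → 8 faults.
Under LRU: F F F F . . . F F . . F . . → 7 faults.
A − B = 8 − 7 = 1.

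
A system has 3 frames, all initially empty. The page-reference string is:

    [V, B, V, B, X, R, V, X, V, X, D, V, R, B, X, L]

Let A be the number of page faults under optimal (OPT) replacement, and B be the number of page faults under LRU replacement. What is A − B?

-2

Under OPT: F F . . F F . . . . F . . F F F → 8 faults.
Under LRU: F F . . F F F . . . F . F F F F → 10 faults.
A − B = 8 − 10 = -2.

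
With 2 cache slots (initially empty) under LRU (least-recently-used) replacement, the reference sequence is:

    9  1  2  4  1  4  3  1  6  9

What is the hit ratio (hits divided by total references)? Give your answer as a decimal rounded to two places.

9 → fault, frames {9}
1 → fault, frames {9,1}
2 → fault, evict 9, frames {1,2}
4 → fault, evict 1, frames {2,4}
1 → fault, evict 2, frames {4,1}
4 → hit
3 → fault, evict 1, frames {4,3}
1 → fault, evict 4, frames {3,1}
6 → fault, evict 3, frames {1,6}
9 → fault, evict 1, frames {6,9}
Hits: 1 of 10 references → 1/10 = 0.1000.

0.10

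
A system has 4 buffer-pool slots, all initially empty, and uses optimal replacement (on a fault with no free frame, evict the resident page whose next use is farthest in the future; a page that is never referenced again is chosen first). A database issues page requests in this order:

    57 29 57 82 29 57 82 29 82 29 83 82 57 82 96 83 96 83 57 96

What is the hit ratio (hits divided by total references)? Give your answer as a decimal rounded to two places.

57: miss, frames [57]
29: miss, frames [57, 29]
57: hit
82: miss, frames [57, 29, 82]
29: hit
57: hit
82: hit
29: hit
82: hit
29: hit
83: miss, frames [57, 29, 82, 83]
82: hit
57: hit
82: hit
96: miss, evict 82, frames [57, 29, 83, 96]
83: hit
96: hit
83: hit
57: hit
96: hit
Hits: 15 of 20 references → 15/20 = 0.7500.

0.75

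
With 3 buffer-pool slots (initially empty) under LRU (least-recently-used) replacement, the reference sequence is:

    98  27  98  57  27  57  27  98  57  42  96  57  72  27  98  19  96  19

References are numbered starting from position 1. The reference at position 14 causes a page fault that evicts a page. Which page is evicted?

96

pos 1: 98 -> miss, frames {98}
pos 2: 27 -> miss, frames {98,27}
pos 3: 98 -> hit
pos 4: 57 -> miss, frames {27,98,57}
pos 5: 27 -> hit
pos 6: 57 -> hit
pos 7: 27 -> hit
pos 8: 98 -> hit
pos 9: 57 -> hit
pos 10: 42 -> miss, evict 27, frames {98,57,42}
pos 11: 96 -> miss, evict 98, frames {57,42,96}
pos 12: 57 -> hit
pos 13: 72 -> miss, evict 42, frames {96,57,72}
pos 14: 27 -> miss, evict 96, frames {57,72,27}
At position 14, page 96 is evicted.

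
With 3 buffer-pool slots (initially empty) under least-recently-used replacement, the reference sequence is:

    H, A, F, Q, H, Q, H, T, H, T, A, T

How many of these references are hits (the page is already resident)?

5

H: fault, frames (H)
A: fault, frames (H A)
F: fault, frames (H A F)
Q: fault, evict H, frames (A F Q)
H: fault, evict A, frames (F Q H)
Q: hit
H: hit
T: fault, evict F, frames (Q H T)
H: hit
T: hit
A: fault, evict Q, frames (H T A)
T: hit
Hits: 5.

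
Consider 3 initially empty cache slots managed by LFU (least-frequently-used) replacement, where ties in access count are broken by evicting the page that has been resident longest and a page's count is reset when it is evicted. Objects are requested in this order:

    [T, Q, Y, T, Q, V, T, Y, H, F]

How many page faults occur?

T -> fault, frames {T}
Q -> fault, frames {T,Q}
Y -> fault, frames {T,Q,Y}
T -> hit
Q -> hit
V -> fault, evict Y, frames {T,Q,V}
T -> hit
Y -> fault, evict V, frames {T,Q,Y}
H -> fault, evict Y, frames {T,Q,H}
F -> fault, evict H, frames {T,Q,F}
Page faults: 7.

7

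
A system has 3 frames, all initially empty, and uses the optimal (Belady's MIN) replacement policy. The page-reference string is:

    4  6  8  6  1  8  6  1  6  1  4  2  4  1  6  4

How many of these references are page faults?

7

4 → fault, frames [4]
6 → fault, frames [4, 6]
8 → fault, frames [4, 6, 8]
6 → hit
1 → fault, evict 4, frames [6, 8, 1]
8 → hit
6 → hit
1 → hit
6 → hit
1 → hit
4 → fault, evict 8, frames [6, 1, 4]
2 → fault, evict 6, frames [1, 4, 2]
4 → hit
1 → hit
6 → fault, evict 2, frames [1, 4, 6]
4 → hit
Page faults: 7.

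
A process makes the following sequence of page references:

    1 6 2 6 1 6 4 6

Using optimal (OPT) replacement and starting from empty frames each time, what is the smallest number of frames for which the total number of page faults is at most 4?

3

f=1: 8 faults
f=2: 5 faults
f=3: 4 faults
f=4: 4 faults
Smallest f with faults ≤ 4 is 3.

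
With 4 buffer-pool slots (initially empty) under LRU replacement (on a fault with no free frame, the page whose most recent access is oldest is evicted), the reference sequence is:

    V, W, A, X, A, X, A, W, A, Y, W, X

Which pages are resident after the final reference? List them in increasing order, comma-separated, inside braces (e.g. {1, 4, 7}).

{A, W, X, Y}

V → miss, frames {V}
W → miss, frames {V,W}
A → miss, frames {V,W,A}
X → miss, frames {V,W,A,X}
A → hit
X → hit
A → hit
W → hit
A → hit
Y → miss, evict V, frames {X,W,A,Y}
W → hit
X → hit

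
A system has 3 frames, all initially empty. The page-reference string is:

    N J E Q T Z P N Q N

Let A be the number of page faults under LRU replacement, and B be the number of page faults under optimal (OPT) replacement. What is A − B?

2

Under LRU: F F F F F F F F F . → 9 faults.
Under OPT: F F F F F F F . . . → 7 faults.
A − B = 9 − 7 = 2.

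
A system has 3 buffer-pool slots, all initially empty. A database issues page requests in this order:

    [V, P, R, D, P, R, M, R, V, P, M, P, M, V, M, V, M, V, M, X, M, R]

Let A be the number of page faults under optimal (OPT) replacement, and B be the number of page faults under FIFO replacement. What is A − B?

-2

Under OPT: F F F F . . F . F . . . . . . . . . . F . F → 8 faults.
Under FIFO: F F F F . . F . F F . . . . . . . . . F F F → 10 faults.
A − B = 8 − 10 = -2.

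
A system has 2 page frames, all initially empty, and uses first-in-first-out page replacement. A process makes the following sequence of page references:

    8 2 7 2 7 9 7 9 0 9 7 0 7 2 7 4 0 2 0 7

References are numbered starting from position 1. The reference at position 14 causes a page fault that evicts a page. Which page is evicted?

0

pos 1: 8: miss, frames {8}
pos 2: 2: miss, frames {8,2}
pos 3: 7: miss, evict 8, frames {2,7}
pos 4: 2: hit
pos 5: 7: hit
pos 6: 9: miss, evict 2, frames {7,9}
pos 7: 7: hit
pos 8: 9: hit
pos 9: 0: miss, evict 7, frames {9,0}
pos 10: 9: hit
pos 11: 7: miss, evict 9, frames {0,7}
pos 12: 0: hit
pos 13: 7: hit
pos 14: 2: miss, evict 0, frames {7,2}
At position 14, page 0 is evicted.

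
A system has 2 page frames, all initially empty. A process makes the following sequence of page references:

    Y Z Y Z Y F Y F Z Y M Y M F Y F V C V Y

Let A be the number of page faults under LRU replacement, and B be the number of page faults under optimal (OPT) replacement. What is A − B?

Under LRU: F F . . . F . . F F F . . F F . F F . F → 11 faults.
Under OPT: F F . . . F . . F . F . . F . . F F . F → 9 faults.
A − B = 11 − 9 = 2.

2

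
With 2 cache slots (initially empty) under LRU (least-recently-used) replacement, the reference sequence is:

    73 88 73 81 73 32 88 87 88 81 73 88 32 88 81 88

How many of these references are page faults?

11

73 → fault, frames (73)
88 → fault, frames (73 88)
73 → hit
81 → fault, evict 88, frames (73 81)
73 → hit
32 → fault, evict 81, frames (73 32)
88 → fault, evict 73, frames (32 88)
87 → fault, evict 32, frames (88 87)
88 → hit
81 → fault, evict 87, frames (88 81)
73 → fault, evict 88, frames (81 73)
88 → fault, evict 81, frames (73 88)
32 → fault, evict 73, frames (88 32)
88 → hit
81 → fault, evict 32, frames (88 81)
88 → hit
Page faults: 11.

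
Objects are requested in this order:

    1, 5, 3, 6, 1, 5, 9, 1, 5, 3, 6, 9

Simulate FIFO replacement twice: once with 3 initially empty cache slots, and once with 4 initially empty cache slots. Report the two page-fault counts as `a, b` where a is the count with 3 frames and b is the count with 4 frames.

9, 10

3 frames: F F F F F F F . . F F . → 9 faults.
4 frames: F F F F . . F F F F F F → 10 faults.
10 > 9: adding a frame increased faults — Belady's anomaly.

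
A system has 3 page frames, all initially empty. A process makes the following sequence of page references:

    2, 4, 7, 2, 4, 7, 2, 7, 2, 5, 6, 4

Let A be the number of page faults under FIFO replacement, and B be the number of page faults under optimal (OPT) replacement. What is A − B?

1

Under FIFO: F F F . . . . . . F F F → 6 faults.
Under OPT: F F F . . . . . . F F . → 5 faults.
A − B = 6 − 5 = 1.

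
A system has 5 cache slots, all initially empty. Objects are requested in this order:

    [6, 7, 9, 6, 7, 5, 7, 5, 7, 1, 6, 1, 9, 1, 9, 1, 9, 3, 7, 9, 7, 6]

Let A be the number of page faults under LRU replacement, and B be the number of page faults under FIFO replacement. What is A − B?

Under LRU: F F F . . F . . . F . . . . . . . F . . . . → 6 faults.
Under FIFO: F F F . . F . . . F . . . . . . . F . . . F → 7 faults.
A − B = 6 − 7 = -1.

-1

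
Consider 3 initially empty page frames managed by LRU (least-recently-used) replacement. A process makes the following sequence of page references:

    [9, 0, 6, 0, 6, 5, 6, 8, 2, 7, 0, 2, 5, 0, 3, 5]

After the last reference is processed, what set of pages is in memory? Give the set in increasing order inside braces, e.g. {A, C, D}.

{0, 3, 5}

9 → fault, frames (9)
0 → fault, frames (9 0)
6 → fault, frames (9 0 6)
0 → hit
6 → hit
5 → fault, evict 9, frames (0 6 5)
6 → hit
8 → fault, evict 0, frames (5 6 8)
2 → fault, evict 5, frames (6 8 2)
7 → fault, evict 6, frames (8 2 7)
0 → fault, evict 8, frames (2 7 0)
2 → hit
5 → fault, evict 7, frames (0 2 5)
0 → hit
3 → fault, evict 2, frames (5 0 3)
5 → hit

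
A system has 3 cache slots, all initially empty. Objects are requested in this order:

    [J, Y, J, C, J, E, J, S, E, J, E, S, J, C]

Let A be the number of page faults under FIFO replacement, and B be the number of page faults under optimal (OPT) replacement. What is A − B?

1

Under FIFO: F F . F . F F F . . . . . F → 7 faults.
Under OPT: F F . F . F . F . . . . . F → 6 faults.
A − B = 7 − 6 = 1.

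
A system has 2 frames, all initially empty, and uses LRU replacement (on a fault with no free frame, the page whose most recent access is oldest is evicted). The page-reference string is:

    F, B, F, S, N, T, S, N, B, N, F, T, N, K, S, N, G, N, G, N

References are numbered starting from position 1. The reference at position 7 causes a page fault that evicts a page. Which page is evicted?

pos 1: F → miss, frames [F]
pos 2: B → miss, frames [F, B]
pos 3: F → hit
pos 4: S → miss, evict B, frames [F, S]
pos 5: N → miss, evict F, frames [S, N]
pos 6: T → miss, evict S, frames [N, T]
pos 7: S → miss, evict N, frames [T, S]
At position 7, page N is evicted.

N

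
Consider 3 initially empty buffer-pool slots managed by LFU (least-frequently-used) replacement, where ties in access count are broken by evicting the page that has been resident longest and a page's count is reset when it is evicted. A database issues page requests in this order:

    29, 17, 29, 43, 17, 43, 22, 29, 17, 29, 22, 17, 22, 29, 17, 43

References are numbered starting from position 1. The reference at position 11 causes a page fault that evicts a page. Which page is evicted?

43

pos 1: 29 → miss, frames (29)
pos 2: 17 → miss, frames (29 17)
pos 3: 29 → hit
pos 4: 43 → miss, frames (29 17 43)
pos 5: 17 → hit
pos 6: 43 → hit
pos 7: 22 → miss, evict 29, frames (17 43 22)
pos 8: 29 → miss, evict 22, frames (17 43 29)
pos 9: 17 → hit
pos 10: 29 → hit
pos 11: 22 → miss, evict 43, frames (17 29 22)
At position 11, page 43 is evicted.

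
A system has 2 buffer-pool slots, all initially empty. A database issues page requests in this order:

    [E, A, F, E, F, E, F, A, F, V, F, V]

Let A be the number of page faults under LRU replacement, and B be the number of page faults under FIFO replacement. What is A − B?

-1

Under LRU: F F F F . . . F . F . . → 6 faults.
Under FIFO: F F F F . . . F F F . . → 7 faults.
A − B = 6 − 7 = -1.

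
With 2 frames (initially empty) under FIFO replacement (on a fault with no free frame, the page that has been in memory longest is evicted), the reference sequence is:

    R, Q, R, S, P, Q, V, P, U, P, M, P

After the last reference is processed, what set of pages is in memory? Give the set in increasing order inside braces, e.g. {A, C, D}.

R -> miss, frames {R}
Q -> miss, frames {R,Q}
R -> hit
S -> miss, evict R, frames {Q,S}
P -> miss, evict Q, frames {S,P}
Q -> miss, evict S, frames {P,Q}
V -> miss, evict P, frames {Q,V}
P -> miss, evict Q, frames {V,P}
U -> miss, evict V, frames {P,U}
P -> hit
M -> miss, evict P, frames {U,M}
P -> miss, evict U, frames {M,P}

{M, P}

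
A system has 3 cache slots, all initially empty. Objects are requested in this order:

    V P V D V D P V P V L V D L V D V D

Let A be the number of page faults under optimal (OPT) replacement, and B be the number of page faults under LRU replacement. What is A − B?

-1

Under OPT: F F . F . . . . . . F . . . . . . . → 4 faults.
Under LRU: F F . F . . . . . . F . F . . . . . → 5 faults.
A − B = 4 − 5 = -1.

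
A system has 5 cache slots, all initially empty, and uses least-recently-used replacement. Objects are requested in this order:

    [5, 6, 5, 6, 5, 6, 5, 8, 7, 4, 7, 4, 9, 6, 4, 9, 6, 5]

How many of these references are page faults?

8

5 → miss, frames {5}
6 → miss, frames {5,6}
5 → hit
6 → hit
5 → hit
6 → hit
5 → hit
8 → miss, frames {6,5,8}
7 → miss, frames {6,5,8,7}
4 → miss, frames {6,5,8,7,4}
7 → hit
4 → hit
9 → miss, evict 6, frames {5,8,7,4,9}
6 → miss, evict 5, frames {8,7,4,9,6}
4 → hit
9 → hit
6 → hit
5 → miss, evict 8, frames {7,4,9,6,5}
Page faults: 8.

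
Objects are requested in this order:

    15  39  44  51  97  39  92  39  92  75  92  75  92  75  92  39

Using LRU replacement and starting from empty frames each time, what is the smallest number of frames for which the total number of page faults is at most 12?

2

f=1: 16 faults
f=2: 9 faults
f=3: 8 faults
f=4: 7 faults
f=5: 7 faults
f=6: 7 faults
f=7: 7 faults
Smallest f with faults ≤ 12 is 2.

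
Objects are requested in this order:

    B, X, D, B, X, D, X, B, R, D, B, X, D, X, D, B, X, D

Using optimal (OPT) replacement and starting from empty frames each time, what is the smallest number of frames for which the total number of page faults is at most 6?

f=1: 18 faults
f=2: 10 faults
f=3: 5 faults
f=4: 4 faults
Smallest f with faults ≤ 6 is 3.

3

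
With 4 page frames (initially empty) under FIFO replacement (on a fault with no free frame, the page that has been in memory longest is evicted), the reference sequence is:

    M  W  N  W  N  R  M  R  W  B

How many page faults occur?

M → miss, frames {M}
W → miss, frames {M,W}
N → miss, frames {M,W,N}
W → hit
N → hit
R → miss, frames {M,W,N,R}
M → hit
R → hit
W → hit
B → miss, evict M, frames {W,N,R,B}
Page faults: 5.

5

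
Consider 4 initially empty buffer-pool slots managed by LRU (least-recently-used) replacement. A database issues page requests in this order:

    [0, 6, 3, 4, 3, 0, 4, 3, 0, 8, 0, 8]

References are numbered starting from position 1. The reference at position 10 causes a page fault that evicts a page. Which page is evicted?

pos 1: 0 → fault, frames {0}
pos 2: 6 → fault, frames {0,6}
pos 3: 3 → fault, frames {0,6,3}
pos 4: 4 → fault, frames {0,6,3,4}
pos 5: 3 → hit
pos 6: 0 → hit
pos 7: 4 → hit
pos 8: 3 → hit
pos 9: 0 → hit
pos 10: 8 → fault, evict 6, frames {4,3,0,8}
At position 10, page 6 is evicted.

6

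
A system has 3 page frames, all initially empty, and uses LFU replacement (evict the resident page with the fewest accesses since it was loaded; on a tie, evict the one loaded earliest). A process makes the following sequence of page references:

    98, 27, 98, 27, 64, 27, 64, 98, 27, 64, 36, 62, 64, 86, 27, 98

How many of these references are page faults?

7

98: miss, frames [98]
27: miss, frames [98, 27]
98: hit
27: hit
64: miss, frames [98, 27, 64]
27: hit
64: hit
98: hit
27: hit
64: hit
36: miss, evict 98, frames [27, 64, 36]
62: miss, evict 36, frames [27, 64, 62]
64: hit
86: miss, evict 62, frames [27, 64, 86]
27: hit
98: miss, evict 86, frames [27, 64, 98]
Page faults: 7.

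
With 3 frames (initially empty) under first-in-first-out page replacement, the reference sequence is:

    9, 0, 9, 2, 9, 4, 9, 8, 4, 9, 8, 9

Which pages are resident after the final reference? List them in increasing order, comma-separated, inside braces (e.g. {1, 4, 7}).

{4, 8, 9}

9: fault, frames {9}
0: fault, frames {9,0}
9: hit
2: fault, frames {9,0,2}
9: hit
4: fault, evict 9, frames {0,2,4}
9: fault, evict 0, frames {2,4,9}
8: fault, evict 2, frames {4,9,8}
4: hit
9: hit
8: hit
9: hit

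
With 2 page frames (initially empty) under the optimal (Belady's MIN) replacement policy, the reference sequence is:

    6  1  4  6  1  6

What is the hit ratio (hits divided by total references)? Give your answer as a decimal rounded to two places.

6 → fault, frames {6}
1 → fault, frames {6,1}
4 → fault, evict 1, frames {6,4}
6 → hit
1 → fault, evict 4, frames {6,1}
6 → hit
Hits: 2 of 6 references → 2/6 = 0.3333.

0.33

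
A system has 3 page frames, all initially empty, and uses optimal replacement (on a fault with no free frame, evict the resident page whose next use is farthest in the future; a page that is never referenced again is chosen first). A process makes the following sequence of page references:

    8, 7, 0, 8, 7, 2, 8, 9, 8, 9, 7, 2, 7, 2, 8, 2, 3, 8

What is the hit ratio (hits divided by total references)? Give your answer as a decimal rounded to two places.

0.61

8 -> miss, frames [8]
7 -> miss, frames [8, 7]
0 -> miss, frames [8, 7, 0]
8 -> hit
7 -> hit
2 -> miss, evict 0, frames [8, 7, 2]
8 -> hit
9 -> miss, evict 2, frames [8, 7, 9]
8 -> hit
9 -> hit
7 -> hit
2 -> miss, evict 9, frames [8, 7, 2]
7 -> hit
2 -> hit
8 -> hit
2 -> hit
3 -> miss, evict 2, frames [8, 7, 3]
8 -> hit
Hits: 11 of 18 references → 11/18 = 0.6111.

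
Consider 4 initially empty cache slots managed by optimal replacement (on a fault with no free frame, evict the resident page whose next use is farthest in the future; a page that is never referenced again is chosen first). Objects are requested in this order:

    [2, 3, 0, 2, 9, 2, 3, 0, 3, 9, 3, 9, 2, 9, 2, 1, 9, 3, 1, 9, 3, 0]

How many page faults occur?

2 → fault, frames [2]
3 → fault, frames [2, 3]
0 → fault, frames [2, 3, 0]
2 → hit
9 → fault, frames [2, 3, 0, 9]
2 → hit
3 → hit
0 → hit
3 → hit
9 → hit
3 → hit
9 → hit
2 → hit
9 → hit
2 → hit
1 → fault, evict 2, frames [3, 0, 9, 1]
9 → hit
3 → hit
1 → hit
9 → hit
3 → hit
0 → hit
Page faults: 5.

5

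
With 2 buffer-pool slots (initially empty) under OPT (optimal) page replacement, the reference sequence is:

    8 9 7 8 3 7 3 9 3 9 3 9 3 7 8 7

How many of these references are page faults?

7

8: miss, frames [8]
9: miss, frames [8, 9]
7: miss, evict 9, frames [8, 7]
8: hit
3: miss, evict 8, frames [7, 3]
7: hit
3: hit
9: miss, evict 7, frames [3, 9]
3: hit
9: hit
3: hit
9: hit
3: hit
7: miss, evict 9, frames [3, 7]
8: miss, evict 3, frames [7, 8]
7: hit
Page faults: 7.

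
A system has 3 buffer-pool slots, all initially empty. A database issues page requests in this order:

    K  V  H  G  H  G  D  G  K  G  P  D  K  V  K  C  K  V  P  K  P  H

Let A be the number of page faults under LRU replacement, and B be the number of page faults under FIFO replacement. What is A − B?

1

Under LRU: F F F F . . F . F . F F F F . F . . F . . F → 13 faults.
Under FIFO: F F F F . . F . F . F . . F . F F . F . . F → 12 faults.
A − B = 13 − 12 = 1.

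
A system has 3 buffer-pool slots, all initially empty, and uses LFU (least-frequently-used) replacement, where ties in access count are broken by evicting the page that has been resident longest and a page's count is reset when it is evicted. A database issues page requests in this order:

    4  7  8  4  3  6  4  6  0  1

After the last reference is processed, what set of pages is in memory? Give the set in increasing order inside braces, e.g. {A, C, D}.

{1, 4, 6}

4 → miss, frames [4]
7 → miss, frames [4, 7]
8 → miss, frames [4, 7, 8]
4 → hit
3 → miss, evict 7, frames [4, 8, 3]
6 → miss, evict 8, frames [4, 3, 6]
4 → hit
6 → hit
0 → miss, evict 3, frames [4, 6, 0]
1 → miss, evict 0, frames [4, 6, 1]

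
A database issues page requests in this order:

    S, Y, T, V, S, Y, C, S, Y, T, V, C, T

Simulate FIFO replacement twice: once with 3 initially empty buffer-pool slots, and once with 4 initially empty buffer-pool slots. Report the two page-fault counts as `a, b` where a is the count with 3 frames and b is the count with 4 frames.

3 frames: F F F F F F F . . F F . . → 9 faults.
4 frames: F F F F . . F F F F F F . → 10 faults.
10 > 9: adding a frame increased faults — Belady's anomaly.

9, 10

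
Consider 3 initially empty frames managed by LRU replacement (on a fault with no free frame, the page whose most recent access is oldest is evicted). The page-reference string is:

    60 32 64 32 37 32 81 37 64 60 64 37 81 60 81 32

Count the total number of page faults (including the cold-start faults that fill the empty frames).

10

60 -> fault, frames (60)
32 -> fault, frames (60 32)
64 -> fault, frames (60 32 64)
32 -> hit
37 -> fault, evict 60, frames (64 32 37)
32 -> hit
81 -> fault, evict 64, frames (37 32 81)
37 -> hit
64 -> fault, evict 32, frames (81 37 64)
60 -> fault, evict 81, frames (37 64 60)
64 -> hit
37 -> hit
81 -> fault, evict 60, frames (64 37 81)
60 -> fault, evict 64, frames (37 81 60)
81 -> hit
32 -> fault, evict 37, frames (60 81 32)
Page faults: 10.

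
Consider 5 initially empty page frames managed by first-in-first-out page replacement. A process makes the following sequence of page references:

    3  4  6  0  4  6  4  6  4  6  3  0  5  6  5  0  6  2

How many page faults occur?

6

3 → miss, frames [3]
4 → miss, frames [3, 4]
6 → miss, frames [3, 4, 6]
0 → miss, frames [3, 4, 6, 0]
4 → hit
6 → hit
4 → hit
6 → hit
4 → hit
6 → hit
3 → hit
0 → hit
5 → miss, frames [3, 4, 6, 0, 5]
6 → hit
5 → hit
0 → hit
6 → hit
2 → miss, evict 3, frames [4, 6, 0, 5, 2]
Page faults: 6.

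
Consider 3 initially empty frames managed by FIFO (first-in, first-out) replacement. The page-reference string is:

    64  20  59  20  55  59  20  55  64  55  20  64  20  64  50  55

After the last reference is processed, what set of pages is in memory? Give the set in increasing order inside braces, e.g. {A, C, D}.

{20, 50, 55}

64 -> fault, frames (64)
20 -> fault, frames (64 20)
59 -> fault, frames (64 20 59)
20 -> hit
55 -> fault, evict 64, frames (20 59 55)
59 -> hit
20 -> hit
55 -> hit
64 -> fault, evict 20, frames (59 55 64)
55 -> hit
20 -> fault, evict 59, frames (55 64 20)
64 -> hit
20 -> hit
64 -> hit
50 -> fault, evict 55, frames (64 20 50)
55 -> fault, evict 64, frames (20 50 55)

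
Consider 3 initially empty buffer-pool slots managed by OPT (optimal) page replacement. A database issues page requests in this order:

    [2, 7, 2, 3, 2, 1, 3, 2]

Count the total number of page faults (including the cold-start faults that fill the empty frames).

4

2: miss, frames (2)
7: miss, frames (2 7)
2: hit
3: miss, frames (2 7 3)
2: hit
1: miss, evict 7, frames (2 3 1)
3: hit
2: hit
Page faults: 4.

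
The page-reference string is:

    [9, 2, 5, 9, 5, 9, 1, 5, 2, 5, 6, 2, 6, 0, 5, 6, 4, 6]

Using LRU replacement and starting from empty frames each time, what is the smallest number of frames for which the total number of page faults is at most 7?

f=1: 18 faults
f=2: 13 faults
f=3: 9 faults
f=4: 7 faults
f=5: 7 faults
f=6: 7 faults
f=7: 7 faults
Smallest f with faults ≤ 7 is 4.

4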